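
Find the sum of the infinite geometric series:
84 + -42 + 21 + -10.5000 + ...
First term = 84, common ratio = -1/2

For |r| < 1, S = a / (1 - r)
S = 84 / (1 - (-1/2))
S = 84 / (3/2)
S = 56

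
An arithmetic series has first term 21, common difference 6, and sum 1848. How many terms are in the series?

Using S = n/2 × [2a + (n-1)d]
1848 = n/2 × [2(21) + (n-1)(6)]
1848 = n/2 × [42 + 6n - 6]
3696 = n × [36 + 6n]
6n² + (36)n - 3696 = 0
Discriminant: Δ = (36)² - 4(6)(-3696) = 1296 + 88704 = 90000
√Δ = 300
n = [-(36) + √Δ] / (2·6) = (-36 + 300) / 12 = 264 / 12 = 22
(The negative root is discarded since n must be a positive integer.)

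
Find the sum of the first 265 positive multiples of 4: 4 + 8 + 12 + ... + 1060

Factor out 4: = 4(1 + 2 + ... + 265) = 4 × n(n+1)/2
= 4 × 265×266/2
= 4 × 35245
= 140980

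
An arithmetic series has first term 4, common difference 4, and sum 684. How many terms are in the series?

Using S = n/2 × [2a + (n-1)d]
684 = n/2 × [2(4) + (n-1)(4)]
684 = n/2 × [8 + 4n - 4]
1368 = n × [4 + 4n]
4n² + (4)n - 1368 = 0
Discriminant: Δ = (4)² - 4(4)(-1368) = 16 + 21888 = 21904
√Δ = 148
n = [-(4) + √Δ] / (2·4) = (-4 + 148) / 8 = 144 / 8 = 18
(The negative root is discarded since n must be a positive integer.)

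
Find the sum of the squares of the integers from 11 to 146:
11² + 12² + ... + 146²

Use ∑_{k=1}^{n} k² = n(n+1)(2n+1)/6, then subtract the first 10 terms.
∑_{k=1}^{146} k² = 146×147×293/6 = 1048061
∑_{k=1}^{10} k² = 10×11×21/6 = 385
∑_{k=11}^{146} k² = 1048061 - 385 = 1047676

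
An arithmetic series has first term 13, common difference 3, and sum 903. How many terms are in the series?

Using S = n/2 × [2a + (n-1)d]
903 = n/2 × [2(13) + (n-1)(3)]
903 = n/2 × [26 + 3n - 3]
1806 = n × [23 + 3n]
3n² + (23)n - 1806 = 0
Discriminant: Δ = (23)² - 4(3)(-1806) = 529 + 21672 = 22201
√Δ = 149
n = [-(23) + √Δ] / (2·3) = (-23 + 149) / 6 = 126 / 6 = 21
(The negative root is discarded since n must be a positive integer.)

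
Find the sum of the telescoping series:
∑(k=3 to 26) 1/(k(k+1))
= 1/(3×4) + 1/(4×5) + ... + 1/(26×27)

Partial fractions: 1/(k(k+1)) = 1/k - 1/(k+1)
The series telescopes:
= (1/3 - 1/4) + (1/4 - 1/5) + ... + (1/26 - 1/27)
= 1/3 - 1/27
= 8/27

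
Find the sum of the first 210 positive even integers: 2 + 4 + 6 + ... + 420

Sum of first n even numbers = n(n+1)
= 210×211
= 44310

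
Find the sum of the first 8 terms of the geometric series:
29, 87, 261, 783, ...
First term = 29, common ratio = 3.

Sₙ = a(1 - rⁿ) / (1 - r)
S_8 = 29(1 - 3^8) / (1 - 3)
S_8 = 29(1 - 6561) / (-2)
S_8 = 95120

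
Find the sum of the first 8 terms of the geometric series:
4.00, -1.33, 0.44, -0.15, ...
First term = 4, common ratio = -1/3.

Sₙ = a(1 - rⁿ) / (1 - r)
S_8 = 4(1 - (-1/3)^8) / (1 - (-1/3))
S_8 = 4(1 - (1/6561)) / (4/3)
S_8 = 6560/2187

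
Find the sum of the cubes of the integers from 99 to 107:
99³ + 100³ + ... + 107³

Use ∑_{k=1}^{n} k³ = [n(n+1)/2]², then subtract the first 98 terms.
∑_{k=1}^{107} k³ = [107×108/2]² = 5778² = 33385284
∑_{k=1}^{98} k³ = [98×99/2]² = 4851² = 23532201
∑_{k=99}^{107} k³ = 33385284 - 23532201 = 9853083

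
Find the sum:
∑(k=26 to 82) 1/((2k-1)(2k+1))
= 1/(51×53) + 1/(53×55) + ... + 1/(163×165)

Partial fractions: 1/((2k-1)(2k+1)) = (1/2)[1/(2k-1) - 1/(2k+1)]
The series telescopes:
= (1/2)[1/51 - 1/165]
= 19/2805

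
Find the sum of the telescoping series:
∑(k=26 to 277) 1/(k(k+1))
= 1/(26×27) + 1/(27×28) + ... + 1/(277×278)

Partial fractions: 1/(k(k+1)) = 1/k - 1/(k+1)
The series telescopes:
= (1/26 - 1/27) + (1/27 - 1/28) + ... + (1/277 - 1/278)
= 1/26 - 1/278
= 63/1807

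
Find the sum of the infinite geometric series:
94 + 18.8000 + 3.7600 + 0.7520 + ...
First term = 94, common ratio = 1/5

For |r| < 1, S = a / (1 - r)
S = 94 / (1 - (1/5))
S = 94 / (4/5)
S = 235/2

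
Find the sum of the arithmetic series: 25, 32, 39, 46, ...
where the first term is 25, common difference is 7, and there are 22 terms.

Sₙ = n/2 × (first + last)
Last term = a + (n-1)d = 25 + (22-1)×7 = 172
S_22 = 22/2 × (25 + 172)
S_22 = 22/2 × 197 = 2167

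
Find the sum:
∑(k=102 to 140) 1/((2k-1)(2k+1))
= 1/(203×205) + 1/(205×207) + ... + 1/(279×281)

Partial fractions: 1/((2k-1)(2k+1)) = (1/2)[1/(2k-1) - 1/(2k+1)]
The series telescopes:
= (1/2)[1/203 - 1/281]
= 39/57043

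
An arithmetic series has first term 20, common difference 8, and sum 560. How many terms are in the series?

Using S = n/2 × [2a + (n-1)d]
560 = n/2 × [2(20) + (n-1)(8)]
560 = n/2 × [40 + 8n - 8]
1120 = n × [32 + 8n]
8n² + (32)n - 1120 = 0
Discriminant: Δ = (32)² - 4(8)(-1120) = 1024 + 35840 = 36864
√Δ = 192
n = [-(32) + √Δ] / (2·8) = (-32 + 192) / 16 = 160 / 16 = 10
(The negative root is discarded since n must be a positive integer.)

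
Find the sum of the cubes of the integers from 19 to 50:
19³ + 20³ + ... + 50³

Use ∑_{k=1}^{n} k³ = [n(n+1)/2]², then subtract the first 18 terms.
∑_{k=1}^{50} k³ = [50×51/2]² = 1275² = 1625625
∑_{k=1}^{18} k³ = [18×19/2]² = 171² = 29241
∑_{k=19}^{50} k³ = 1625625 - 29241 = 1596384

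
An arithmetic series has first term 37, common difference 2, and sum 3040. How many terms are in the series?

Using S = n/2 × [2a + (n-1)d]
3040 = n/2 × [2(37) + (n-1)(2)]
3040 = n/2 × [74 + 2n - 2]
6080 = n × [72 + 2n]
2n² + (72)n - 6080 = 0
Discriminant: Δ = (72)² - 4(2)(-6080) = 5184 + 48640 = 53824
√Δ = 232
n = [-(72) + √Δ] / (2·2) = (-72 + 232) / 4 = 160 / 4 = 40
(The negative root is discarded since n must be a positive integer.)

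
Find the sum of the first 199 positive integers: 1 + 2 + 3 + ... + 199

Formula: ∑k = n(n+1)/2
= 199×200/2
= 39800/2
= 19900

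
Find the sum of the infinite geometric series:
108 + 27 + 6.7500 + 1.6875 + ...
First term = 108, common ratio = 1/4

For |r| < 1, S = a / (1 - r)
S = 108 / (1 - (1/4))
S = 108 / (3/4)
S = 144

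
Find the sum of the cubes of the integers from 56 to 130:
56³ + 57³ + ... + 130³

Use ∑_{k=1}^{n} k³ = [n(n+1)/2]², then subtract the first 55 terms.
∑_{k=1}^{130} k³ = [130×131/2]² = 8515² = 72505225
∑_{k=1}^{55} k³ = [55×56/2]² = 1540² = 2371600
∑_{k=56}^{130} k³ = 72505225 - 2371600 = 70133625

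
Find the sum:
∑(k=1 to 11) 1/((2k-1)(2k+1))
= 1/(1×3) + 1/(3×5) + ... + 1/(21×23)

Partial fractions: 1/((2k-1)(2k+1)) = (1/2)[1/(2k-1) - 1/(2k+1)]
The series telescopes:
= (1/2)[1/1 - 1/23]
= 11/23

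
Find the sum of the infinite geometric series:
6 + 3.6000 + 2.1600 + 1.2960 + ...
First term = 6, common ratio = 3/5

For |r| < 1, S = a / (1 - r)
S = 6 / (1 - (3/5))
S = 6 / (2/5)
S = 15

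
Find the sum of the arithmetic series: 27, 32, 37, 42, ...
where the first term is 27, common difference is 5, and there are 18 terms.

Sₙ = n/2 × (first + last)
Last term = a + (n-1)d = 27 + (18-1)×5 = 112
S_18 = 18/2 × (27 + 112)
S_18 = 18/2 × 139 = 1251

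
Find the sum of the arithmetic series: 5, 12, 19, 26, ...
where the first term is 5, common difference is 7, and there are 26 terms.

Sₙ = n/2 × (first + last)
Last term = a + (n-1)d = 5 + (26-1)×7 = 180
S_26 = 26/2 × (5 + 180)
S_26 = 26/2 × 185 = 2405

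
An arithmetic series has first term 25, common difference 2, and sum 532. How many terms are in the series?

Using S = n/2 × [2a + (n-1)d]
532 = n/2 × [2(25) + (n-1)(2)]
532 = n/2 × [50 + 2n - 2]
1064 = n × [48 + 2n]
2n² + (48)n - 1064 = 0
Discriminant: Δ = (48)² - 4(2)(-1064) = 2304 + 8512 = 10816
√Δ = 104
n = [-(48) + √Δ] / (2·2) = (-48 + 104) / 4 = 56 / 4 = 14
(The negative root is discarded since n must be a positive integer.)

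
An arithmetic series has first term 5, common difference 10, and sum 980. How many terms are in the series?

Using S = n/2 × [2a + (n-1)d]
980 = n/2 × [2(5) + (n-1)(10)]
980 = n/2 × [10 + 10n - 10]
1960 = n × [0 + 10n]
10n² + (0)n - 1960 = 0
Discriminant: Δ = (0)² - 4(10)(-1960) = 0 + 78400 = 78400
√Δ = 280
n = [-(0) + √Δ] / (2·10) = (0 + 280) / 20 = 280 / 20 = 14
(The negative root is discarded since n must be a positive integer.)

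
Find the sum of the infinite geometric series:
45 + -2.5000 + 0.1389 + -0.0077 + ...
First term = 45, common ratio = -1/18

For |r| < 1, S = a / (1 - r)
S = 45 / (1 - (-1/18))
S = 45 / (19/18)
S = 810/19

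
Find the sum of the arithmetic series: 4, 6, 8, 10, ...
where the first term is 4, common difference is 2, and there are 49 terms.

Sₙ = n/2 × (first + last)
Last term = a + (n-1)d = 4 + (49-1)×2 = 100
S_49 = 49/2 × (4 + 100)
S_49 = 49/2 × 104 = 2548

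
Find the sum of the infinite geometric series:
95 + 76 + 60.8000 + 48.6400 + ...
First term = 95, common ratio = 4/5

For |r| < 1, S = a / (1 - r)
S = 95 / (1 - (4/5))
S = 95 / (1/5)
S = 475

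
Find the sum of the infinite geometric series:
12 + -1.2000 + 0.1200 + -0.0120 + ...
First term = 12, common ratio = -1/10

For |r| < 1, S = a / (1 - r)
S = 12 / (1 - (-1/10))
S = 12 / (11/10)
S = 120/11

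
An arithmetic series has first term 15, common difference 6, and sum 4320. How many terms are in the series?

Using S = n/2 × [2a + (n-1)d]
4320 = n/2 × [2(15) + (n-1)(6)]
4320 = n/2 × [30 + 6n - 6]
8640 = n × [24 + 6n]
6n² + (24)n - 8640 = 0
Discriminant: Δ = (24)² - 4(6)(-8640) = 576 + 207360 = 207936
√Δ = 456
n = [-(24) + √Δ] / (2·6) = (-24 + 456) / 12 = 432 / 12 = 36
(The negative root is discarded since n must be a positive integer.)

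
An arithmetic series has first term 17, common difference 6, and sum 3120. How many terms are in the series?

Using S = n/2 × [2a + (n-1)d]
3120 = n/2 × [2(17) + (n-1)(6)]
3120 = n/2 × [34 + 6n - 6]
6240 = n × [28 + 6n]
6n² + (28)n - 6240 = 0
Discriminant: Δ = (28)² - 4(6)(-6240) = 784 + 149760 = 150544
√Δ = 388
n = [-(28) + √Δ] / (2·6) = (-28 + 388) / 12 = 360 / 12 = 30
(The negative root is discarded since n must be a positive integer.)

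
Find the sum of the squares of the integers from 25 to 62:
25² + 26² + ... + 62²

Use ∑_{k=1}^{n} k² = n(n+1)(2n+1)/6, then subtract the first 24 terms.
∑_{k=1}^{62} k² = 62×63×125/6 = 81375
∑_{k=1}^{24} k² = 24×25×49/6 = 4900
∑_{k=25}^{62} k² = 81375 - 4900 = 76475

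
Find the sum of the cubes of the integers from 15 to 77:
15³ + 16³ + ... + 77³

Use ∑_{k=1}^{n} k³ = [n(n+1)/2]², then subtract the first 14 terms.
∑_{k=1}^{77} k³ = [77×78/2]² = 3003² = 9018009
∑_{k=1}^{14} k³ = [14×15/2]² = 105² = 11025
∑_{k=15}^{77} k³ = 9018009 - 11025 = 9006984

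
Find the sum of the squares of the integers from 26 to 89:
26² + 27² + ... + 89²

Use ∑_{k=1}^{n} k² = n(n+1)(2n+1)/6, then subtract the first 25 terms.
∑_{k=1}^{89} k² = 89×90×179/6 = 238965
∑_{k=1}^{25} k² = 25×26×51/6 = 5525
∑_{k=26}^{89} k² = 238965 - 5525 = 233440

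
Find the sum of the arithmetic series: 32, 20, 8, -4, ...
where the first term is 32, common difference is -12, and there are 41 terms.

Sₙ = n/2 × (first + last)
Last term = a + (n-1)d = 32 + (41-1)×(-12) = -448
S_41 = 41/2 × (32 + (-448))
S_41 = 41/2 × (-416) = -8528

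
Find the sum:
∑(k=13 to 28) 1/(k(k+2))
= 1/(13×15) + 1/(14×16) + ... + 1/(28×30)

Partial fractions: 1/(k(k+2)) = (1/2)[1/k - 1/(k+2)]
Telescoping leaves the first two and last two terms:
= (1/2)[1/13 + 1/14 - 1/29 - 1/30]
= 1594/39585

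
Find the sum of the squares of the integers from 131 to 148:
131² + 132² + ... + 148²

Use ∑_{k=1}^{n} k² = n(n+1)(2n+1)/6, then subtract the first 130 terms.
∑_{k=1}^{148} k² = 148×149×297/6 = 1091574
∑_{k=1}^{130} k² = 130×131×261/6 = 740805
∑_{k=131}^{148} k² = 1091574 - 740805 = 350769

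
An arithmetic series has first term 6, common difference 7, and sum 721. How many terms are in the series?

Using S = n/2 × [2a + (n-1)d]
721 = n/2 × [2(6) + (n-1)(7)]
721 = n/2 × [12 + 7n - 7]
1442 = n × [5 + 7n]
7n² + (5)n - 1442 = 0
Discriminant: Δ = (5)² - 4(7)(-1442) = 25 + 40376 = 40401
√Δ = 201
n = [-(5) + √Δ] / (2·7) = (-5 + 201) / 14 = 196 / 14 = 14
(The negative root is discarded since n must be a positive integer.)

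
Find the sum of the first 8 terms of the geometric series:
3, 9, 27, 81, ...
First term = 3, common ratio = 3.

Sₙ = a(1 - rⁿ) / (1 - r)
S_8 = 3(1 - 3^8) / (1 - 3)
S_8 = 3(1 - 6561) / (-2)
S_8 = 9840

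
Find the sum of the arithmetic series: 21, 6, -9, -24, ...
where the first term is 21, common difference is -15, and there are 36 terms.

Sₙ = n/2 × (first + last)
Last term = a + (n-1)d = 21 + (36-1)×(-15) = -504
S_36 = 36/2 × (21 + (-504))
S_36 = 36/2 × (-483) = -8694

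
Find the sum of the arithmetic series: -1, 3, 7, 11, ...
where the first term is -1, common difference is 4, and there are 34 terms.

Sₙ = n/2 × (first + last)
Last term = a + (n-1)d = -1 + (34-1)×4 = 131
S_34 = 34/2 × (-1 + 131)
S_34 = 34/2 × 130 = 2210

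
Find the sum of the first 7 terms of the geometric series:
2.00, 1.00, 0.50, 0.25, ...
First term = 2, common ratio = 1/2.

Sₙ = a(1 - rⁿ) / (1 - r)
S_7 = 2(1 - (1/2)^7) / (1 - (1/2))
S_7 = 2(1 - (1/128)) / (1/2)
S_7 = 127/32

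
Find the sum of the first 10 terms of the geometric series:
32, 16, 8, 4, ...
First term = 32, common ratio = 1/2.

Sₙ = a(1 - rⁿ) / (1 - r)
S_10 = 32(1 - (1/2)^10) / (1 - (1/2))
S_10 = 32(1 - (1/1024)) / (1/2)
S_10 = 1023/16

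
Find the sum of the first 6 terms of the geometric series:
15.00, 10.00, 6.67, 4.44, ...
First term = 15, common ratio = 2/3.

Sₙ = a(1 - rⁿ) / (1 - r)
S_6 = 15(1 - (2/3)^6) / (1 - (2/3))
S_6 = 15(1 - (64/729)) / (1/3)
S_6 = 3325/81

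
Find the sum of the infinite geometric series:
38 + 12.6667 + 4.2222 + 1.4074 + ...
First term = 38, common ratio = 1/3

For |r| < 1, S = a / (1 - r)
S = 38 / (1 - (1/3))
S = 38 / (2/3)
S = 57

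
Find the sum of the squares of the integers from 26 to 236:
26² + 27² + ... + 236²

Use ∑_{k=1}^{n} k² = n(n+1)(2n+1)/6, then subtract the first 25 terms.
∑_{k=1}^{236} k² = 236×237×473/6 = 4409306
∑_{k=1}^{25} k² = 25×26×51/6 = 5525
∑_{k=26}^{236} k² = 4409306 - 5525 = 4403781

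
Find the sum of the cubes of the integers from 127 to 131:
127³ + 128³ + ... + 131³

Use ∑_{k=1}^{n} k³ = [n(n+1)/2]², then subtract the first 126 terms.
∑_{k=1}^{131} k³ = [131×132/2]² = 8646² = 74753316
∑_{k=1}^{126} k³ = [126×127/2]² = 8001² = 64016001
∑_{k=127}^{131} k³ = 74753316 - 64016001 = 10737315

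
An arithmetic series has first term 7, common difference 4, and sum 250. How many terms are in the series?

Using S = n/2 × [2a + (n-1)d]
250 = n/2 × [2(7) + (n-1)(4)]
250 = n/2 × [14 + 4n - 4]
500 = n × [10 + 4n]
4n² + (10)n - 500 = 0
Discriminant: Δ = (10)² - 4(4)(-500) = 100 + 8000 = 8100
√Δ = 90
n = [-(10) + √Δ] / (2·4) = (-10 + 90) / 8 = 80 / 8 = 10
(The negative root is discarded since n must be a positive integer.)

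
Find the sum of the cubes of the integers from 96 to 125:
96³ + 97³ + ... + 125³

Use ∑_{k=1}^{n} k³ = [n(n+1)/2]², then subtract the first 95 terms.
∑_{k=1}^{125} k³ = [125×126/2]² = 7875² = 62015625
∑_{k=1}^{95} k³ = [95×96/2]² = 4560² = 20793600
∑_{k=96}^{125} k³ = 62015625 - 20793600 = 41222025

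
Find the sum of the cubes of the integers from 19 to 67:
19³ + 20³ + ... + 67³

Use ∑_{k=1}^{n} k³ = [n(n+1)/2]², then subtract the first 18 terms.
∑_{k=1}^{67} k³ = [67×68/2]² = 2278² = 5189284
∑_{k=1}^{18} k³ = [18×19/2]² = 171² = 29241
∑_{k=19}^{67} k³ = 5189284 - 29241 = 5160043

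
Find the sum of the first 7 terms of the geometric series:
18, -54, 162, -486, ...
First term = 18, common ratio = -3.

Sₙ = a(1 - rⁿ) / (1 - r)
S_7 = 18(1 - (-3)^7) / (1 - (-3))
S_7 = 18(1 - (-2187)) / (4)
S_7 = 9846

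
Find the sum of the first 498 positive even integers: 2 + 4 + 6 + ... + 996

Sum of first n even numbers = n(n+1)
= 498×499
= 248502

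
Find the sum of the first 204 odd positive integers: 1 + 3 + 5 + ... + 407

Sum of first n odd numbers = n²
= 204²
= 41616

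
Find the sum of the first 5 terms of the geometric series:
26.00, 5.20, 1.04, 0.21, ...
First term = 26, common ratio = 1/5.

Sₙ = a(1 - rⁿ) / (1 - r)
S_5 = 26(1 - (1/5)^5) / (1 - (1/5))
S_5 = 26(1 - (1/3125)) / (4/5)
S_5 = 20306/625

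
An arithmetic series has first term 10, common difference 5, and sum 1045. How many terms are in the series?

Using S = n/2 × [2a + (n-1)d]
1045 = n/2 × [2(10) + (n-1)(5)]
1045 = n/2 × [20 + 5n - 5]
2090 = n × [15 + 5n]
5n² + (15)n - 2090 = 0
Discriminant: Δ = (15)² - 4(5)(-2090) = 225 + 41800 = 42025
√Δ = 205
n = [-(15) + √Δ] / (2·5) = (-15 + 205) / 10 = 190 / 10 = 19
(The negative root is discarded since n must be a positive integer.)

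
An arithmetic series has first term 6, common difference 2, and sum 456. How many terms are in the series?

Using S = n/2 × [2a + (n-1)d]
456 = n/2 × [2(6) + (n-1)(2)]
456 = n/2 × [12 + 2n - 2]
912 = n × [10 + 2n]
2n² + (10)n - 912 = 0
Discriminant: Δ = (10)² - 4(2)(-912) = 100 + 7296 = 7396
√Δ = 86
n = [-(10) + √Δ] / (2·2) = (-10 + 86) / 4 = 76 / 4 = 19
(The negative root is discarded since n must be a positive integer.)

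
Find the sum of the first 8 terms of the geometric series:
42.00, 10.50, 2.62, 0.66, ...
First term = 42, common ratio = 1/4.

Sₙ = a(1 - rⁿ) / (1 - r)
S_8 = 42(1 - (1/4)^8) / (1 - (1/4))
S_8 = 42(1 - (1/65536)) / (3/4)
S_8 = 458745/8192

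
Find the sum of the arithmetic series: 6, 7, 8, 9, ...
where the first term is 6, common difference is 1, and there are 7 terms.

Sₙ = n/2 × (first + last)
Last term = a + (n-1)d = 6 + (7-1)×1 = 12
S_7 = 7/2 × (6 + 12)
S_7 = 7/2 × 18 = 63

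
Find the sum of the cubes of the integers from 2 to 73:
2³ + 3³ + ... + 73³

Use ∑_{k=1}^{n} k³ = [n(n+1)/2]², then subtract the first 1 terms.
∑_{k=1}^{73} k³ = [73×74/2]² = 2701² = 7295401
∑_{k=1}^{1} k³ = [1×2/2]² = 1² = 1
∑_{k=2}^{73} k³ = 7295401 - 1 = 7295400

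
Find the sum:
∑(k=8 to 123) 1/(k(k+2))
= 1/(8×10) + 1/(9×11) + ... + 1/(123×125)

Partial fractions: 1/(k(k+2)) = (1/2)[1/k - 1/(k+2)]
Telescoping leaves the first two and last two terms:
= (1/2)[1/8 + 1/9 - 1/124 - 1/125]
= 61393/558000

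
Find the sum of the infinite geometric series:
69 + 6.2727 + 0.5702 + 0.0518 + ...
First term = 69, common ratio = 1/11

For |r| < 1, S = a / (1 - r)
S = 69 / (1 - (1/11))
S = 69 / (10/11)
S = 759/10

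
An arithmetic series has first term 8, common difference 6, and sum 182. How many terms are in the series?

Using S = n/2 × [2a + (n-1)d]
182 = n/2 × [2(8) + (n-1)(6)]
182 = n/2 × [16 + 6n - 6]
364 = n × [10 + 6n]
6n² + (10)n - 364 = 0
Discriminant: Δ = (10)² - 4(6)(-364) = 100 + 8736 = 8836
√Δ = 94
n = [-(10) + √Δ] / (2·6) = (-10 + 94) / 12 = 84 / 12 = 7
(The negative root is discarded since n must be a positive integer.)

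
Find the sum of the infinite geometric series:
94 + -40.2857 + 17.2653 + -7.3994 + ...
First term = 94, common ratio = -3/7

For |r| < 1, S = a / (1 - r)
S = 94 / (1 - (-3/7))
S = 94 / (10/7)
S = 329/5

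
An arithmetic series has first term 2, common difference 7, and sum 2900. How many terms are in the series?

Using S = n/2 × [2a + (n-1)d]
2900 = n/2 × [2(2) + (n-1)(7)]
2900 = n/2 × [4 + 7n - 7]
5800 = n × [-3 + 7n]
7n² + (-3)n - 5800 = 0
Discriminant: Δ = (-3)² - 4(7)(-5800) = 9 + 162400 = 162409
√Δ = 403
n = [-(-3) + √Δ] / (2·7) = (3 + 403) / 14 = 406 / 14 = 29
(The negative root is discarded since n must be a positive integer.)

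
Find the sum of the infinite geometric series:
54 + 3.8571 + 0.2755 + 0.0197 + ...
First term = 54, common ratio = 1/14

For |r| < 1, S = a / (1 - r)
S = 54 / (1 - (1/14))
S = 54 / (13/14)
S = 756/13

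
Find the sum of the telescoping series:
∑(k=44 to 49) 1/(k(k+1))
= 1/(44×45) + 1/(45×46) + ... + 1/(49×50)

Partial fractions: 1/(k(k+1)) = 1/k - 1/(k+1)
The series telescopes:
= (1/44 - 1/45) + (1/45 - 1/46) + ... + (1/49 - 1/50)
= 1/44 - 1/50
= 3/1100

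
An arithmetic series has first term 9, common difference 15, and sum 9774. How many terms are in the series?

Using S = n/2 × [2a + (n-1)d]
9774 = n/2 × [2(9) + (n-1)(15)]
9774 = n/2 × [18 + 15n - 15]
19548 = n × [3 + 15n]
15n² + (3)n - 19548 = 0
Discriminant: Δ = (3)² - 4(15)(-19548) = 9 + 1172880 = 1172889
√Δ = 1083
n = [-(3) + √Δ] / (2·15) = (-3 + 1083) / 30 = 1080 / 30 = 36
(The negative root is discarded since n must be a positive integer.)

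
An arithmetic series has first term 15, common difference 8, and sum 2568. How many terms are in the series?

Using S = n/2 × [2a + (n-1)d]
2568 = n/2 × [2(15) + (n-1)(8)]
2568 = n/2 × [30 + 8n - 8]
5136 = n × [22 + 8n]
8n² + (22)n - 5136 = 0
Discriminant: Δ = (22)² - 4(8)(-5136) = 484 + 164352 = 164836
√Δ = 406
n = [-(22) + √Δ] / (2·8) = (-22 + 406) / 16 = 384 / 16 = 24
(The negative root is discarded since n must be a positive integer.)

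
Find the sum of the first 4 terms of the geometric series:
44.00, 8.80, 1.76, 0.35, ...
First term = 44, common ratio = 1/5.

Sₙ = a(1 - rⁿ) / (1 - r)
S_4 = 44(1 - (1/5)^4) / (1 - (1/5))
S_4 = 44(1 - (1/625)) / (4/5)
S_4 = 6864/125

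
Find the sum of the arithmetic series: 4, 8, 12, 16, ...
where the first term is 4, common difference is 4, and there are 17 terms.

Sₙ = n/2 × (first + last)
Last term = a + (n-1)d = 4 + (17-1)×4 = 68
S_17 = 17/2 × (4 + 68)
S_17 = 17/2 × 72 = 612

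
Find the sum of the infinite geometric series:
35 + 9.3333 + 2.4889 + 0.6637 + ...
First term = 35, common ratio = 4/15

For |r| < 1, S = a / (1 - r)
S = 35 / (1 - (4/15))
S = 35 / (11/15)
S = 525/11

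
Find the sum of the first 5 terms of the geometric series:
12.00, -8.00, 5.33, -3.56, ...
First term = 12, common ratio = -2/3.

Sₙ = a(1 - rⁿ) / (1 - r)
S_5 = 12(1 - (-2/3)^5) / (1 - (-2/3))
S_5 = 12(1 - (-32/243)) / (5/3)
S_5 = 220/27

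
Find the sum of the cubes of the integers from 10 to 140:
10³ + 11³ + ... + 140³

Use ∑_{k=1}^{n} k³ = [n(n+1)/2]², then subtract the first 9 terms.
∑_{k=1}^{140} k³ = [140×141/2]² = 9870² = 97416900
∑_{k=1}^{9} k³ = [9×10/2]² = 45² = 2025
∑_{k=10}^{140} k³ = 97416900 - 2025 = 97414875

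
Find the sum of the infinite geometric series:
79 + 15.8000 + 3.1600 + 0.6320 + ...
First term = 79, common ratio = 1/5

For |r| < 1, S = a / (1 - r)
S = 79 / (1 - (1/5))
S = 79 / (4/5)
S = 395/4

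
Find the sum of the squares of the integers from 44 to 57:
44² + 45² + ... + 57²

Use ∑_{k=1}^{n} k² = n(n+1)(2n+1)/6, then subtract the first 43 terms.
∑_{k=1}^{57} k² = 57×58×115/6 = 63365
∑_{k=1}^{43} k² = 43×44×87/6 = 27434
∑_{k=44}^{57} k² = 63365 - 27434 = 35931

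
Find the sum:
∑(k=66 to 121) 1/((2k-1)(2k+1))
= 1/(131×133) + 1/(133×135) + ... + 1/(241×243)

Partial fractions: 1/((2k-1)(2k+1)) = (1/2)[1/(2k-1) - 1/(2k+1)]
The series telescopes:
= (1/2)[1/131 - 1/243]
= 56/31833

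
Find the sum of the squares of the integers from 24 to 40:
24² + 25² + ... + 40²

Use ∑_{k=1}^{n} k² = n(n+1)(2n+1)/6, then subtract the first 23 terms.
∑_{k=1}^{40} k² = 40×41×81/6 = 22140
∑_{k=1}^{23} k² = 23×24×47/6 = 4324
∑_{k=24}^{40} k² = 22140 - 4324 = 17816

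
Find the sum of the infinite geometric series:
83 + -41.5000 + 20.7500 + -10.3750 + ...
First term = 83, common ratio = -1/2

For |r| < 1, S = a / (1 - r)
S = 83 / (1 - (-1/2))
S = 83 / (3/2)
S = 166/3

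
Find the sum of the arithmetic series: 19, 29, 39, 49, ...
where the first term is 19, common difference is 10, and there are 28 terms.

Sₙ = n/2 × (first + last)
Last term = a + (n-1)d = 19 + (28-1)×10 = 289
S_28 = 28/2 × (19 + 289)
S_28 = 28/2 × 308 = 4312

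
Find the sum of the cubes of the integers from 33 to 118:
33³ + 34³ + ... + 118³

Use ∑_{k=1}^{n} k³ = [n(n+1)/2]², then subtract the first 32 terms.
∑_{k=1}^{118} k³ = [118×119/2]² = 7021² = 49294441
∑_{k=1}^{32} k³ = [32×33/2]² = 528² = 278784
∑_{k=33}^{118} k³ = 49294441 - 278784 = 49015657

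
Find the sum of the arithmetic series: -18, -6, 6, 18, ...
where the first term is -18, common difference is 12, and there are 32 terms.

Sₙ = n/2 × (first + last)
Last term = a + (n-1)d = -18 + (32-1)×12 = 354
S_32 = 32/2 × (-18 + 354)
S_32 = 32/2 × 336 = 5376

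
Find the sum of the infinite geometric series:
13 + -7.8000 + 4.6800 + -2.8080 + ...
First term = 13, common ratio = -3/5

For |r| < 1, S = a / (1 - r)
S = 13 / (1 - (-3/5))
S = 13 / (8/5)
S = 65/8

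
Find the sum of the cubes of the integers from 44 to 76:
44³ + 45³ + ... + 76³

Use ∑_{k=1}^{n} k³ = [n(n+1)/2]², then subtract the first 43 terms.
∑_{k=1}^{76} k³ = [76×77/2]² = 2926² = 8561476
∑_{k=1}^{43} k³ = [43×44/2]² = 946² = 894916
∑_{k=44}^{76} k³ = 8561476 - 894916 = 7666560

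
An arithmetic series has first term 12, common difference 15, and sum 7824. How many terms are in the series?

Using S = n/2 × [2a + (n-1)d]
7824 = n/2 × [2(12) + (n-1)(15)]
7824 = n/2 × [24 + 15n - 15]
15648 = n × [9 + 15n]
15n² + (9)n - 15648 = 0
Discriminant: Δ = (9)² - 4(15)(-15648) = 81 + 938880 = 938961
√Δ = 969
n = [-(9) + √Δ] / (2·15) = (-9 + 969) / 30 = 960 / 30 = 32
(The negative root is discarded since n must be a positive integer.)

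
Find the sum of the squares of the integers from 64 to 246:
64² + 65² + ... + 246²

Use ∑_{k=1}^{n} k² = n(n+1)(2n+1)/6, then subtract the first 63 terms.
∑_{k=1}^{246} k² = 246×247×493/6 = 4992611
∑_{k=1}^{63} k² = 63×64×127/6 = 85344
∑_{k=64}^{246} k² = 4992611 - 85344 = 4907267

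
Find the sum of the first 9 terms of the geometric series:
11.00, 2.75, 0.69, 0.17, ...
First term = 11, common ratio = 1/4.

Sₙ = a(1 - rⁿ) / (1 - r)
S_9 = 11(1 - (1/4)^9) / (1 - (1/4))
S_9 = 11(1 - (1/262144)) / (3/4)
S_9 = 961191/65536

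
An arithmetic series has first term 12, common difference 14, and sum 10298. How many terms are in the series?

Using S = n/2 × [2a + (n-1)d]
10298 = n/2 × [2(12) + (n-1)(14)]
10298 = n/2 × [24 + 14n - 14]
20596 = n × [10 + 14n]
14n² + (10)n - 20596 = 0
Discriminant: Δ = (10)² - 4(14)(-20596) = 100 + 1153376 = 1153476
√Δ = 1074
n = [-(10) + √Δ] / (2·14) = (-10 + 1074) / 28 = 1064 / 28 = 38
(The negative root is discarded since n must be a positive integer.)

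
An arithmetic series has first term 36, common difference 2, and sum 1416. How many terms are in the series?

Using S = n/2 × [2a + (n-1)d]
1416 = n/2 × [2(36) + (n-1)(2)]
1416 = n/2 × [72 + 2n - 2]
2832 = n × [70 + 2n]
2n² + (70)n - 2832 = 0
Discriminant: Δ = (70)² - 4(2)(-2832) = 4900 + 22656 = 27556
√Δ = 166
n = [-(70) + √Δ] / (2·2) = (-70 + 166) / 4 = 96 / 4 = 24
(The negative root is discarded since n must be a positive integer.)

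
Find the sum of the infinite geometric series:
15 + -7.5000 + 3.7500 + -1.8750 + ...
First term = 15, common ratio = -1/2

For |r| < 1, S = a / (1 - r)
S = 15 / (1 - (-1/2))
S = 15 / (3/2)
S = 10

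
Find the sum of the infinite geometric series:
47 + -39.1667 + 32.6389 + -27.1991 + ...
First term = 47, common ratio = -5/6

For |r| < 1, S = a / (1 - r)
S = 47 / (1 - (-5/6))
S = 47 / (11/6)
S = 282/11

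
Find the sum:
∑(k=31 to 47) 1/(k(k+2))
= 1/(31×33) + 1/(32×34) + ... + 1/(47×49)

Partial fractions: 1/(k(k+2)) = (1/2)[1/k - 1/(k+2)]
Telescoping leaves the first two and last two terms:
= (1/2)[1/31 + 1/32 - 1/48 - 1/49]
= 3247/291648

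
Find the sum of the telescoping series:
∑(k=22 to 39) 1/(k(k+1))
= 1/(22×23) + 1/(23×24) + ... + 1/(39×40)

Partial fractions: 1/(k(k+1)) = 1/k - 1/(k+1)
The series telescopes:
= (1/22 - 1/23) + (1/23 - 1/24) + ... + (1/39 - 1/40)
= 1/22 - 1/40
= 9/440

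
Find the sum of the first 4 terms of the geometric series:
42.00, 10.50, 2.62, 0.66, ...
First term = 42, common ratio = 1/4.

Sₙ = a(1 - rⁿ) / (1 - r)
S_4 = 42(1 - (1/4)^4) / (1 - (1/4))
S_4 = 42(1 - (1/256)) / (3/4)
S_4 = 1785/32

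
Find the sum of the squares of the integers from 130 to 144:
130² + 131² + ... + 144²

Use ∑_{k=1}^{n} k² = n(n+1)(2n+1)/6, then subtract the first 129 terms.
∑_{k=1}^{144} k² = 144×145×289/6 = 1005720
∑_{k=1}^{129} k² = 129×130×259/6 = 723905
∑_{k=130}^{144} k² = 1005720 - 723905 = 281815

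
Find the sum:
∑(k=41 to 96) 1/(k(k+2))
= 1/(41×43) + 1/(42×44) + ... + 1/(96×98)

Partial fractions: 1/(k(k+2)) = (1/2)[1/k - 1/(k+2)]
Telescoping leaves the first two and last two terms:
= (1/2)[1/41 + 1/42 - 1/97 - 1/98]
= 8093/584619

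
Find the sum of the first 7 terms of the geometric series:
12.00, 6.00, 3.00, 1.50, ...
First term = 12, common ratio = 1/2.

Sₙ = a(1 - rⁿ) / (1 - r)
S_7 = 12(1 - (1/2)^7) / (1 - (1/2))
S_7 = 12(1 - (1/128)) / (1/2)
S_7 = 381/16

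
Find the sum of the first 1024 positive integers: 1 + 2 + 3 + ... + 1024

Formula: ∑k = n(n+1)/2
= 1024×1025/2
= 1049600/2
= 524800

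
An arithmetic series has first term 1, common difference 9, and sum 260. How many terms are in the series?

Using S = n/2 × [2a + (n-1)d]
260 = n/2 × [2(1) + (n-1)(9)]
260 = n/2 × [2 + 9n - 9]
520 = n × [-7 + 9n]
9n² + (-7)n - 520 = 0
Discriminant: Δ = (-7)² - 4(9)(-520) = 49 + 18720 = 18769
√Δ = 137
n = [-(-7) + √Δ] / (2·9) = (7 + 137) / 18 = 144 / 18 = 8
(The negative root is discarded since n must be a positive integer.)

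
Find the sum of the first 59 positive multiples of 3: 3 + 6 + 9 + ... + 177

Factor out 3: = 3(1 + 2 + ... + 59) = 3 × n(n+1)/2
= 3 × 59×60/2
= 3 × 1770
= 5310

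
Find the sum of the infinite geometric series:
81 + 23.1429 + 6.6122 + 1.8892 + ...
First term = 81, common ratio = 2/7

For |r| < 1, S = a / (1 - r)
S = 81 / (1 - (2/7))
S = 81 / (5/7)
S = 567/5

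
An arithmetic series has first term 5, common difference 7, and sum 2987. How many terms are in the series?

Using S = n/2 × [2a + (n-1)d]
2987 = n/2 × [2(5) + (n-1)(7)]
2987 = n/2 × [10 + 7n - 7]
5974 = n × [3 + 7n]
7n² + (3)n - 5974 = 0
Discriminant: Δ = (3)² - 4(7)(-5974) = 9 + 167272 = 167281
√Δ = 409
n = [-(3) + √Δ] / (2·7) = (-3 + 409) / 14 = 406 / 14 = 29
(The negative root is discarded since n must be a positive integer.)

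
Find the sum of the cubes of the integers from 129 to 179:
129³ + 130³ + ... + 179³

Use ∑_{k=1}^{n} k³ = [n(n+1)/2]², then subtract the first 128 terms.
∑_{k=1}^{179} k³ = [179×180/2]² = 16110² = 259532100
∑_{k=1}^{128} k³ = [128×129/2]² = 8256² = 68161536
∑_{k=129}^{179} k³ = 259532100 - 68161536 = 191370564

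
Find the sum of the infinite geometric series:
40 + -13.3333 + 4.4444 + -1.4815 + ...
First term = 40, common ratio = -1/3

For |r| < 1, S = a / (1 - r)
S = 40 / (1 - (-1/3))
S = 40 / (4/3)
S = 30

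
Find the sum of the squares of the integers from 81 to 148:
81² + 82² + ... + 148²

Use ∑_{k=1}^{n} k² = n(n+1)(2n+1)/6, then subtract the first 80 terms.
∑_{k=1}^{148} k² = 148×149×297/6 = 1091574
∑_{k=1}^{80} k² = 80×81×161/6 = 173880
∑_{k=81}^{148} k² = 1091574 - 173880 = 917694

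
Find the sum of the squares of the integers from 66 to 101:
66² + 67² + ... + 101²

Use ∑_{k=1}^{n} k² = n(n+1)(2n+1)/6, then subtract the first 65 terms.
∑_{k=1}^{101} k² = 101×102×203/6 = 348551
∑_{k=1}^{65} k² = 65×66×131/6 = 93665
∑_{k=66}^{101} k² = 348551 - 93665 = 254886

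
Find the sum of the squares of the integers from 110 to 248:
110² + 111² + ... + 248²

Use ∑_{k=1}^{n} k² = n(n+1)(2n+1)/6, then subtract the first 109 terms.
∑_{k=1}^{248} k² = 248×249×497/6 = 5115124
∑_{k=1}^{109} k² = 109×110×219/6 = 437635
∑_{k=110}^{248} k² = 5115124 - 437635 = 4677489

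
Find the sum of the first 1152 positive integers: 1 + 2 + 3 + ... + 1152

Formula: ∑k = n(n+1)/2
= 1152×1153/2
= 1328256/2
= 664128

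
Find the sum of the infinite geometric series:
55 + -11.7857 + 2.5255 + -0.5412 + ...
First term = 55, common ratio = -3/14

For |r| < 1, S = a / (1 - r)
S = 55 / (1 - (-3/14))
S = 55 / (17/14)
S = 770/17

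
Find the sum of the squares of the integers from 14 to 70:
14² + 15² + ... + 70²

Use ∑_{k=1}^{n} k² = n(n+1)(2n+1)/6, then subtract the first 13 terms.
∑_{k=1}^{70} k² = 70×71×141/6 = 116795
∑_{k=1}^{13} k² = 13×14×27/6 = 819
∑_{k=14}^{70} k² = 116795 - 819 = 115976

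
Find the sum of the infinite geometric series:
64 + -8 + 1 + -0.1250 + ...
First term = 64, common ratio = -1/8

For |r| < 1, S = a / (1 - r)
S = 64 / (1 - (-1/8))
S = 64 / (9/8)
S = 512/9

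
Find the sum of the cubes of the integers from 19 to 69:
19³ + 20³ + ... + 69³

Use ∑_{k=1}^{n} k³ = [n(n+1)/2]², then subtract the first 18 terms.
∑_{k=1}^{69} k³ = [69×70/2]² = 2415² = 5832225
∑_{k=1}^{18} k³ = [18×19/2]² = 171² = 29241
∑_{k=19}^{69} k³ = 5832225 - 29241 = 5802984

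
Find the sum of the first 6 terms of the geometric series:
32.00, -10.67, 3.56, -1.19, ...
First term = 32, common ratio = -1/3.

Sₙ = a(1 - rⁿ) / (1 - r)
S_6 = 32(1 - (-1/3)^6) / (1 - (-1/3))
S_6 = 32(1 - (1/729)) / (4/3)
S_6 = 5824/243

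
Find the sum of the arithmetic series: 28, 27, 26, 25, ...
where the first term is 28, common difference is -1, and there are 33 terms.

Sₙ = n/2 × (first + last)
Last term = a + (n-1)d = 28 + (33-1)×(-1) = -4
S_33 = 33/2 × (28 + (-4))
S_33 = 33/2 × 24 = 396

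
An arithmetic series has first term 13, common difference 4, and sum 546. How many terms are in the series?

Using S = n/2 × [2a + (n-1)d]
546 = n/2 × [2(13) + (n-1)(4)]
546 = n/2 × [26 + 4n - 4]
1092 = n × [22 + 4n]
4n² + (22)n - 1092 = 0
Discriminant: Δ = (22)² - 4(4)(-1092) = 484 + 17472 = 17956
√Δ = 134
n = [-(22) + √Δ] / (2·4) = (-22 + 134) / 8 = 112 / 8 = 14
(The negative root is discarded since n must be a positive integer.)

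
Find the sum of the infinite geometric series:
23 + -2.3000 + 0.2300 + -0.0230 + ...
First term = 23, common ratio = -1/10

For |r| < 1, S = a / (1 - r)
S = 23 / (1 - (-1/10))
S = 23 / (11/10)
S = 230/11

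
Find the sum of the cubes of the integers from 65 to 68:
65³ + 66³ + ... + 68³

Use ∑_{k=1}^{n} k³ = [n(n+1)/2]², then subtract the first 64 terms.
∑_{k=1}^{68} k³ = [68×69/2]² = 2346² = 5503716
∑_{k=1}^{64} k³ = [64×65/2]² = 2080² = 4326400
∑_{k=65}^{68} k³ = 5503716 - 4326400 = 1177316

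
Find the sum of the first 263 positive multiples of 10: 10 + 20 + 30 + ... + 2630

Factor out 10: = 10(1 + 2 + ... + 263) = 10 × n(n+1)/2
= 10 × 263×264/2
= 10 × 34716
= 347160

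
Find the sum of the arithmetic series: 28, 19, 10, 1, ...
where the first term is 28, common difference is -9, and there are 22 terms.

Sₙ = n/2 × (first + last)
Last term = a + (n-1)d = 28 + (22-1)×(-9) = -161
S_22 = 22/2 × (28 + (-161))
S_22 = 22/2 × (-133) = -1463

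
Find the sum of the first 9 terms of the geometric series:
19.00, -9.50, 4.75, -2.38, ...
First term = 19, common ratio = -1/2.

Sₙ = a(1 - rⁿ) / (1 - r)
S_9 = 19(1 - (-1/2)^9) / (1 - (-1/2))
S_9 = 19(1 - (-1/512)) / (3/2)
S_9 = 3249/256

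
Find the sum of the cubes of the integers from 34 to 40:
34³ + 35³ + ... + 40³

Use ∑_{k=1}^{n} k³ = [n(n+1)/2]², then subtract the first 33 terms.
∑_{k=1}^{40} k³ = [40×41/2]² = 820² = 672400
∑_{k=1}^{33} k³ = [33×34/2]² = 561² = 314721
∑_{k=34}^{40} k³ = 672400 - 314721 = 357679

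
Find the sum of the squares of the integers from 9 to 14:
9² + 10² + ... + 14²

Use ∑_{k=1}^{n} k² = n(n+1)(2n+1)/6, then subtract the first 8 terms.
∑_{k=1}^{14} k² = 14×15×29/6 = 1015
∑_{k=1}^{8} k² = 8×9×17/6 = 204
∑_{k=9}^{14} k² = 1015 - 204 = 811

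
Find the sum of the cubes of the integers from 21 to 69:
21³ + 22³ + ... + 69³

Use ∑_{k=1}^{n} k³ = [n(n+1)/2]², then subtract the first 20 terms.
∑_{k=1}^{69} k³ = [69×70/2]² = 2415² = 5832225
∑_{k=1}^{20} k³ = [20×21/2]² = 210² = 44100
∑_{k=21}^{69} k³ = 5832225 - 44100 = 5788125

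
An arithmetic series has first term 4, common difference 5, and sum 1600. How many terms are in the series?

Using S = n/2 × [2a + (n-1)d]
1600 = n/2 × [2(4) + (n-1)(5)]
1600 = n/2 × [8 + 5n - 5]
3200 = n × [3 + 5n]
5n² + (3)n - 3200 = 0
Discriminant: Δ = (3)² - 4(5)(-3200) = 9 + 64000 = 64009
√Δ = 253
n = [-(3) + √Δ] / (2·5) = (-3 + 253) / 10 = 250 / 10 = 25
(The negative root is discarded since n must be a positive integer.)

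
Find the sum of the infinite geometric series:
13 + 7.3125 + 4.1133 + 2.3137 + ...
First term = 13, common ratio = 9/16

For |r| < 1, S = a / (1 - r)
S = 13 / (1 - (9/16))
S = 13 / (7/16)
S = 208/7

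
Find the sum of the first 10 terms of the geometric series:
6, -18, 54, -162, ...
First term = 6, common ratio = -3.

Sₙ = a(1 - rⁿ) / (1 - r)
S_10 = 6(1 - (-3)^10) / (1 - (-3))
S_10 = 6(1 - 59049) / (4)
S_10 = -88572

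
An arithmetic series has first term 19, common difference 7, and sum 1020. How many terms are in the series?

Using S = n/2 × [2a + (n-1)d]
1020 = n/2 × [2(19) + (n-1)(7)]
1020 = n/2 × [38 + 7n - 7]
2040 = n × [31 + 7n]
7n² + (31)n - 2040 = 0
Discriminant: Δ = (31)² - 4(7)(-2040) = 961 + 57120 = 58081
√Δ = 241
n = [-(31) + √Δ] / (2·7) = (-31 + 241) / 14 = 210 / 14 = 15
(The negative root is discarded since n must be a positive integer.)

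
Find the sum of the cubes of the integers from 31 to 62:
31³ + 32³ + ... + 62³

Use ∑_{k=1}^{n} k³ = [n(n+1)/2]², then subtract the first 30 terms.
∑_{k=1}^{62} k³ = [62×63/2]² = 1953² = 3814209
∑_{k=1}^{30} k³ = [30×31/2]² = 465² = 216225
∑_{k=31}^{62} k³ = 3814209 - 216225 = 3597984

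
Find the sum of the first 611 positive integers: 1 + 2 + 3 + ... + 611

Formula: ∑k = n(n+1)/2
= 611×612/2
= 373932/2
= 186966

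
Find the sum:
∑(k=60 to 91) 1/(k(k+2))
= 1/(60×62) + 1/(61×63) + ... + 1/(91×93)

Partial fractions: 1/(k(k+2)) = (1/2)[1/k - 1/(k+2)]
Telescoping leaves the first two and last two terms:
= (1/2)[1/60 + 1/61 - 1/92 - 1/93]
= 3731/652395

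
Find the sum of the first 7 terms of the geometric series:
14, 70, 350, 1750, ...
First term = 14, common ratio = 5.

Sₙ = a(1 - rⁿ) / (1 - r)
S_7 = 14(1 - 5^7) / (1 - 5)
S_7 = 14(1 - 78125) / (-4)
S_7 = 273434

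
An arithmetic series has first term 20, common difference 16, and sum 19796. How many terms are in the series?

Using S = n/2 × [2a + (n-1)d]
19796 = n/2 × [2(20) + (n-1)(16)]
19796 = n/2 × [40 + 16n - 16]
39592 = n × [24 + 16n]
16n² + (24)n - 39592 = 0
Discriminant: Δ = (24)² - 4(16)(-39592) = 576 + 2533888 = 2534464
√Δ = 1592
n = [-(24) + √Δ] / (2·16) = (-24 + 1592) / 32 = 1568 / 32 = 49
(The negative root is discarded since n must be a positive integer.)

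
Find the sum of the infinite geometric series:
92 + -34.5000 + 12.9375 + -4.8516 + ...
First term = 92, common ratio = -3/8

For |r| < 1, S = a / (1 - r)
S = 92 / (1 - (-3/8))
S = 92 / (11/8)
S = 736/11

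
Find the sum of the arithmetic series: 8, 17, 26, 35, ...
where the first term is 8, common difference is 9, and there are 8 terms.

Sₙ = n/2 × (first + last)
Last term = a + (n-1)d = 8 + (8-1)×9 = 71
S_8 = 8/2 × (8 + 71)
S_8 = 8/2 × 79 = 316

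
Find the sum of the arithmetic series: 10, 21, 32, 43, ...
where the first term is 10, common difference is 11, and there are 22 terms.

Sₙ = n/2 × (first + last)
Last term = a + (n-1)d = 10 + (22-1)×11 = 241
S_22 = 22/2 × (10 + 241)
S_22 = 22/2 × 251 = 2761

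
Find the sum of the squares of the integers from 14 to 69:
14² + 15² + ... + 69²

Use ∑_{k=1}^{n} k² = n(n+1)(2n+1)/6, then subtract the first 13 terms.
∑_{k=1}^{69} k² = 69×70×139/6 = 111895
∑_{k=1}^{13} k² = 13×14×27/6 = 819
∑_{k=14}^{69} k² = 111895 - 819 = 111076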